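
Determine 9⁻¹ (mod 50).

9·39 = 351 = 7·50 + 1, so 9⁻¹ ≡ 39 (mod 50).

39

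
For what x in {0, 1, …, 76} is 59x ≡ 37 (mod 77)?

45

The inverse of 59 mod 77 is 47 (since 59·47 = 2773 ≡ 1).
Multiplying both sides by 47: x ≡ 47·37 = 1739 ≡ 45 (mod 77).
Check: 59·45 = 2655 = 34·77 + 37.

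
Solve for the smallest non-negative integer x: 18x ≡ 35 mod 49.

The inverse of 18 mod 49 is 30 (since 18·30 = 540 ≡ 1).
So x ≡ 30·35 = 1050 ≡ 21 (mod 49).

21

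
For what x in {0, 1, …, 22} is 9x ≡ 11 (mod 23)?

The inverse of 9 mod 23 is 18 (since 9·18 = 162 ≡ 1).
So x ≡ 18·11 = 198 ≡ 14 (mod 23).

14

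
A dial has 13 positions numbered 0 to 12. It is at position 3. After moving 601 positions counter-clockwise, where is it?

0

601 − 46·13 = 3, so 601 ≡ 3 (mod 13).
(3 − 3) mod 13 = 0.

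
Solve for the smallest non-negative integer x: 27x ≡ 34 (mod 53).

15

27⁻¹ ≡ 2 (mod 53) because 27·2 = 54 = 1·53 + 1.
Multiplying both sides by 2: x ≡ 2·34 = 68 ≡ 15 (mod 53).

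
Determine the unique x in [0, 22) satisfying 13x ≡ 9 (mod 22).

The inverse of 13 mod 22 is 17 (since 13·17 = 221 ≡ 1).
Multiplying both sides by 17: x ≡ 17·9 = 153 ≡ 21 (mod 22).
Check: 13·21 = 273 = 12·22 + 9.

21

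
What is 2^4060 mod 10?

Powers of 2 mod 10 repeat with period 4: 2, 4, 8, 6.
4060 leaves remainder 0 on division by 4, so 2^4060 ends in 6.

6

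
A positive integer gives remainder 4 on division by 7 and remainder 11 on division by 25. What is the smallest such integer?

x ≡ 4 (mod 7) gives x ∈ {4, 11}.
The first of these with x mod 25 = 11 is 11.

11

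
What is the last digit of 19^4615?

The units digit of 19^n cycles with period 2: 9, 1, …
4615 leaves remainder 1 on division by 2, so 19^4615 ends in 9.

9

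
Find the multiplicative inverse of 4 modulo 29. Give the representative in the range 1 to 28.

22

4·22 = 88 = 3·29 + 1, so 4⁻¹ ≡ 22 (mod 29).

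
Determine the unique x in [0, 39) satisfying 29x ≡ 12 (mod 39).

The inverse of 29 mod 39 is 35 (since 29·35 = 1015 ≡ 1).
So x ≡ 35·12 = 420 ≡ 30 (mod 39).
Check: 29·30 = 870 = 22·39 + 12.

30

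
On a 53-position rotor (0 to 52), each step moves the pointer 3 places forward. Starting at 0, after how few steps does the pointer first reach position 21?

7

3⁻¹ ≡ 18 (mod 53) because 3·18 = 54 = 1·53 + 1.
Multiplying both sides by 18: x ≡ 18·21 = 378 ≡ 7 (mod 53).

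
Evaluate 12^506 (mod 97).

Square-and-reduce mod 97: 12^1≡12, 12^2≡47, 12^4≡75, 12^8≡96, 12^16≡1, 12^32≡1, 12^64≡1, 12^128≡1, 12^256≡1.
Since 506 = 2 + 8 + 16 + 32 + 64 + 128 + 256 in binary, 12^506 ≡ 47·96·1·1·1·1·1 ≡ 50 (mod 97).

50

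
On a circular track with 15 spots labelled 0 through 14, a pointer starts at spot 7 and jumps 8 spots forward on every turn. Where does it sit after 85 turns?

12

85·8 = 680.
680 = 45·15 + 5, so 680 mod 15 = 5.
(7 + 5) mod 15 = 12.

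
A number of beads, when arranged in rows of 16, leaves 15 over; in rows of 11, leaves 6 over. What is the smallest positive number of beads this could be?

x ≡ 6 (mod 11) gives x ∈ {6, 17, 28, 39, 50, 61, 72, 83, …}.
The first of these with x mod 16 = 15 is 127.

127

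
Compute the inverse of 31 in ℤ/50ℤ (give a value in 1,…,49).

50 = 1·31 + 19
31 = 1·19 + 12
19 = 1·12 + 7
12 = 1·7 + 5
7 = 1·5 + 2
5 = 2·2 + 1
2 = 2·1 + 0
Back-substituting gives 31·21 ≡ 1 (mod 50).

21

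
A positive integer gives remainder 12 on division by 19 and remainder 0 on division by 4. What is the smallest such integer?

x ≡ 0 (mod 4) gives x ∈ {0, 4, 8, 12}.
The first of these with x mod 19 = 12 is 12.

12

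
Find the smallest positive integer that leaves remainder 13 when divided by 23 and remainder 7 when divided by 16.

151

x ≡ 7 (mod 16) gives x ∈ {7, 23, 39, 55, 71, 87, 103, 119, …}.
The first of these with x mod 23 = 13 is 151.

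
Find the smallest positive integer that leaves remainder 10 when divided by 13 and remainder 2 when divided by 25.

127

x ≡ 10 (mod 13) gives x ∈ {10, 23, 36, 49, 62, 75, 88, 101, …}.
The first of these with x mod 25 = 2 is 127.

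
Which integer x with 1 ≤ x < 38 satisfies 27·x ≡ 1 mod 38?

31

38 = 1·27 + 11
27 = 2·11 + 5
11 = 2·5 + 1
5 = 5·1 + 0
Back-substituting gives 27·31 ≡ 1 (mod 38).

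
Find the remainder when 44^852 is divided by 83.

29

By repeated squaring mod 83: 44^1≡44, 44^2≡27, 44^4≡65, 44^8≡75, 44^16≡64, 44^32≡29, 44^64≡11, 44^128≡38, 44^256≡33, 44^512≡10.
Since 852 = 4 + 16 + 64 + 256 + 512 in binary, 44^852 ≡ 65·64·11·33·10 ≡ 29 (mod 83).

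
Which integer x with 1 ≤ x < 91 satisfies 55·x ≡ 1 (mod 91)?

55·48 = 2640 = 29·91 + 1, so 55⁻¹ ≡ 48 (mod 91).

48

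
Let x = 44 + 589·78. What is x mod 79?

589·78 = 45942.
Dividing 45942 by 79 gives quotient 581 and remainder 43.
(44 + 43) mod 79 = 8.

8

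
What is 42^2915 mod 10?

8

Powers of 2 mod 10 repeat with period 4: 2, 4, 8, 6.
2915 leaves remainder 3 on division by 4, so 42^2915 ends in 8.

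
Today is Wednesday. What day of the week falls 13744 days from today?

Saturday

13744 = 1963·7 + 3, so 13744 mod 7 = 3.
Wednesday + 3 days → Saturday.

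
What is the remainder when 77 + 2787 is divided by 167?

2787 − 16·167 = 115, so 2787 ≡ 115 (mod 167).
(77 + 115) mod 167 = 25.

25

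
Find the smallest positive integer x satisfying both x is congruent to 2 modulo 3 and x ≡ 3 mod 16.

35

Since 16·1 ≡ 1 (mod 3), take x = 3 + 16·((2−3)·1 mod 3) = 3 + 16·2 = 35.
Check: 35 mod 3 = 2, 35 mod 16 = 3.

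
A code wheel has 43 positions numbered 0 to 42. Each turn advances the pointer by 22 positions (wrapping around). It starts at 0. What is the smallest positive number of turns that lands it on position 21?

42

22⁻¹ ≡ 2 (mod 43) because 22·2 = 44 = 1·43 + 1.
Multiplying both sides by 2: x ≡ 2·21 = 42 ≡ 42 (mod 43).
Check: 22·42 = 924 = 21·43 + 21.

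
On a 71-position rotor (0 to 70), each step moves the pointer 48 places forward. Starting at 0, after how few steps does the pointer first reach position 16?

48⁻¹ ≡ 37 (mod 71) because 48·37 = 1776 = 25·71 + 1.
Multiplying both sides by 37: x ≡ 37·16 = 592 ≡ 24 (mod 71).
Check: 48·24 = 1152 = 16·71 + 16.

24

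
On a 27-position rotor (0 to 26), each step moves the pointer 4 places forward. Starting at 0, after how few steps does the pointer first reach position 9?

9

The inverse of 4 mod 27 is 7 (since 4·7 = 28 ≡ 1).
Multiplying both sides by 7: x ≡ 7·9 = 63 ≡ 9 (mod 27).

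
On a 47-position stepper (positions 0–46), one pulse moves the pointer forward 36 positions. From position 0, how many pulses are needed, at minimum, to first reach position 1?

47 = 1·36 + 11
36 = 3·11 + 3
11 = 3·3 + 2
3 = 1·2 + 1
2 = 2·1 + 0
Back-substituting gives 36·17 ≡ 1 (mod 47).

17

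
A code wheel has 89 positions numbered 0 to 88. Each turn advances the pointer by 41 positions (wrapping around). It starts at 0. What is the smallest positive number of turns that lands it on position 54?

10

41⁻¹ ≡ 76 (mod 89) because 41·76 = 3116 = 35·89 + 1.
Multiplying both sides by 76: x ≡ 76·54 = 4104 ≡ 10 (mod 89).
Check: 41·10 = 410 = 4·89 + 54.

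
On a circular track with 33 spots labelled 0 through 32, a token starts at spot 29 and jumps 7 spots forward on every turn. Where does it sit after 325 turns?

325·7 = 2275.
2275 mod 33 = 31 (since 68·33 = 2244).
(29 + 31) mod 33 = 27.

27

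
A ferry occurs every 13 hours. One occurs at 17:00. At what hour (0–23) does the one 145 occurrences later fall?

145·13 = 1885.
1885 mod 24 = 13 (since 78·24 = 1872).
(17 + 13) mod 24 = 6.

6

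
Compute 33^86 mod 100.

Square-and-reduce mod 100: 33^1≡33, 33^2≡89, 33^4≡21, 33^8≡41, 33^16≡81, 33^32≡61, 33^64≡21.
86 = 2 + 4 + 16 + 64, so 33^86 ≡ 89·21·81·21 ≡ 69 (mod 100).

69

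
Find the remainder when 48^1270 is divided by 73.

18

Successive squares of 48 mod 73: 48^1≡48, 48^2≡41, 48^4≡2, 48^8≡4, 48^16≡16, 48^32≡37, 48^64≡55, 48^128≡32, 48^256≡2, 48^512≡4, 48^1024≡16.
Since 1270 = 2 + 4 + 16 + 32 + 64 + 128 + 1024 in binary, 48^1270 ≡ 41·2·16·37·55·32·16 ≡ 18 (mod 73).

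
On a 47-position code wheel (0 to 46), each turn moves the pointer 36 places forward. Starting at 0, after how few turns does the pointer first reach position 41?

39

36⁻¹ ≡ 17 (mod 47) because 36·17 = 612 = 13·47 + 1.
So x ≡ 17·41 = 697 ≡ 39 (mod 47).
Check: 36·39 = 1404 = 29·47 + 41.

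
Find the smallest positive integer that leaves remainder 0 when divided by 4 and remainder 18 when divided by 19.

x ≡ 0 (mod 4) gives x ∈ {0, 4, 8, 12, 16, 20, 24, 28, …}.
The first of these with x mod 19 = 18 is 56.

56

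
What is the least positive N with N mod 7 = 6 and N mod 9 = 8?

x ≡ 6 (mod 7) gives x ∈ {6, 13, 20, 27, 34, 41, 48, 55, …}.
The first of these with x mod 9 = 8 is 62.

62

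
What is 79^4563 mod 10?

Last digits of 9^n: 9, 1 (period 2).
4563 leaves remainder 1 on division by 2, so 79^4563 ends in 9.

9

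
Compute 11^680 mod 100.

1

By repeated squaring mod 100: 11^1≡11, 11^2≡21, 11^4≡41, 11^8≡81, 11^16≡61, 11^32≡21, 11^64≡41, 11^128≡81, 11^256≡61, 11^512≡21.
680 = 8 + 32 + 128 + 512, so 11^680 ≡ 81·21·81·21 ≡ 1 (mod 100).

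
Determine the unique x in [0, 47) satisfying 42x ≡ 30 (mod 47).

42⁻¹ ≡ 28 (mod 47) because 42·28 = 1176 = 25·47 + 1.
Multiplying both sides by 28: x ≡ 28·30 = 840 ≡ 41 (mod 47).
Check: 42·41 = 1722 = 36·47 + 30.

41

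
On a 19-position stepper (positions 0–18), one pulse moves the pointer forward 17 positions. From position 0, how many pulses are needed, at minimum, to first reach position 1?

9

19 = 1·17 + 2
17 = 8·2 + 1
2 = 2·1 + 0
Back-substituting gives 17·9 ≡ 1 (mod 19).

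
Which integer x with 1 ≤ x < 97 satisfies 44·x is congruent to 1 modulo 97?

86

44·86 = 3784 = 39·97 + 1, so 44⁻¹ ≡ 86 (mod 97).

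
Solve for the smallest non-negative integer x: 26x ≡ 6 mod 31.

5

26⁻¹ ≡ 6 (mod 31) because 26·6 = 156 = 5·31 + 1.
So x ≡ 6·6 = 36 ≡ 5 (mod 31).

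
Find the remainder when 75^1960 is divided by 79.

Successive squares of 75 mod 79: 75^1≡75, 75^2≡16, 75^4≡19, 75^8≡45, 75^16≡50, 75^32≡51, 75^64≡73, 75^128≡36, 75^256≡32, 75^512≡76, 75^1024≡9.
1960 = 8 + 32 + 128 + 256 + 512 + 1024, so 75^1960 ≡ 45·51·36·32·76·9 ≡ 9 (mod 79).

9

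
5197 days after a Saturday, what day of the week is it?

Tuesday

5197 = 742·7 + 3, so 5197 mod 7 = 3.
Saturday + 3 days → Tuesday.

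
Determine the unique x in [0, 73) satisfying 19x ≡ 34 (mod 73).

The inverse of 19 mod 73 is 50 (since 19·50 = 950 ≡ 1).
Multiplying both sides by 50: x ≡ 50·34 = 1700 ≡ 21 (mod 73).
Check: 19·21 = 399 = 5·73 + 34.

21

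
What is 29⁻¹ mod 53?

29·11 = 319 = 6·53 + 1, so 29⁻¹ ≡ 11 (mod 53).

11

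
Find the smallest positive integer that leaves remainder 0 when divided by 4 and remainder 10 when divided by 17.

Since 17·1 ≡ 1 (mod 4), take x = 10 + 17·((0−10)·1 mod 4) = 10 + 17·2 = 44.
Check: 44 mod 4 = 0, 44 mod 17 = 10.

44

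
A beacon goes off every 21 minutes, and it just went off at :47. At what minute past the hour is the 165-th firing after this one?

165·21 = 3465.
3465 = 57·60 + 45, so 3465 mod 60 = 45.
(47 + 45) mod 60 = 32.

32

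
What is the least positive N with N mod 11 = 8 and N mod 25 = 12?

Since 25·4 ≡ 1 (mod 11), take x = 12 + 25·((8−12)·4 mod 11) = 12 + 25·6 = 162.
Check: 162 mod 11 = 8, 162 mod 25 = 12.

162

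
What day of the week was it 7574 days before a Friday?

Friday

7574 mod 7 = 0 (since 1082·7 = 7574).
Friday − 0 days → Friday.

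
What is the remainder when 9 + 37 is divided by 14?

4

37 − 2·14 = 9, so 37 ≡ 9 (mod 14).
(9 + 9) mod 14 = 4.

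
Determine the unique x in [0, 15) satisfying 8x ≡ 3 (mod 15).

6

8⁻¹ ≡ 2 (mod 15) because 8·2 = 16 = 1·15 + 1.
Multiplying both sides by 2: x ≡ 2·3 = 6 ≡ 6 (mod 15).
Check: 8·6 = 48 = 3·15 + 3.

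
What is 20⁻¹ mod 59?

59 = 2·20 + 19
20 = 1·19 + 1
19 = 19·1 + 0
Back-substituting gives 20·3 ≡ 1 (mod 59).

3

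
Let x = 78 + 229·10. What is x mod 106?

229·10 = 2290.
2290 = 21·106 + 64, so 2290 mod 106 = 64.
(78 + 64) mod 106 = 36.

36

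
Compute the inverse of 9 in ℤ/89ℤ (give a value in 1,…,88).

10

89 = 9·9 + 8
9 = 1·8 + 1
8 = 8·1 + 0
Back-substituting gives 9·10 ≡ 1 (mod 89).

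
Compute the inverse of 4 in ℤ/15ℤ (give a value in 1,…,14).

4

4·4 = 16 = 1·15 + 1, so 4⁻¹ ≡ 4 (mod 15).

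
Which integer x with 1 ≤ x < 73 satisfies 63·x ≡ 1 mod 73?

73 = 1·63 + 10
63 = 6·10 + 3
10 = 3·3 + 1
3 = 3·1 + 0
Back-substituting gives 63·51 ≡ 1 (mod 73).

51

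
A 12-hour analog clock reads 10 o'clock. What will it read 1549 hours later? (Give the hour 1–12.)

1549 = 129·12 + 1, so 1549 mod 12 = 1.
10 + 1 → 11 on a 12-hour dial.

11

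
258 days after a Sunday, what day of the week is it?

258 − 36·7 = 6, so 258 ≡ 6 (mod 7).
Sunday + 6 days → Saturday.

Saturday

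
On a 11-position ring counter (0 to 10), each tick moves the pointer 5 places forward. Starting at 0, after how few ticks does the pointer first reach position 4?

3

5⁻¹ ≡ 9 (mod 11) because 5·9 = 45 = 4·11 + 1.
So x ≡ 9·4 = 36 ≡ 3 (mod 11).
Check: 5·3 = 15 = 1·11 + 4.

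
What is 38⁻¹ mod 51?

51 = 1·38 + 13
38 = 2·13 + 12
13 = 1·12 + 1
12 = 12·1 + 0
Back-substituting gives 38·47 ≡ 1 (mod 51).

47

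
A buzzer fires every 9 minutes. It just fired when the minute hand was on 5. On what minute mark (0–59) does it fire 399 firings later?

56

399·9 = 3591.
3591 mod 60 = 51 (since 59·60 = 3540).
(5 + 51) mod 60 = 56.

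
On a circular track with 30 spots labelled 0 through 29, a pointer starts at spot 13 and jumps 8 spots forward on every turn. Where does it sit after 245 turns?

245·8 = 1960.
1960 = 65·30 + 10, so 1960 mod 30 = 10.
(13 + 10) mod 30 = 23.

23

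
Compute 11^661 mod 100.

Successive squares of 11 mod 100: 11^1≡11, 11^2≡21, 11^4≡41, 11^8≡81, 11^16≡61, 11^32≡21, 11^64≡41, 11^128≡81, 11^256≡61, 11^512≡21.
Since 661 = 1 + 4 + 16 + 128 + 512 in binary, 11^661 ≡ 11·41·61·81·21 ≡ 11 (mod 100).

11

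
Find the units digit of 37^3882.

Powers of 7 mod 10 repeat with period 4: 7, 9, 3, 1.
3882 mod 4 = 2, so the last digit matches 7^2 = 9.

9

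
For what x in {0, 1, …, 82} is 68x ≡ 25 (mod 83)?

26

68⁻¹ ≡ 11 (mod 83) because 68·11 = 748 = 9·83 + 1.
Multiplying both sides by 11: x ≡ 11·25 = 275 ≡ 26 (mod 83).
Check: 68·26 = 1768 = 21·83 + 25.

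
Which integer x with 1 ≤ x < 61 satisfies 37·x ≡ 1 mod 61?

33

61 = 1·37 + 24
37 = 1·24 + 13
24 = 1·13 + 11
13 = 1·11 + 2
11 = 5·2 + 1
2 = 2·1 + 0
Back-substituting gives 37·33 ≡ 1 (mod 61).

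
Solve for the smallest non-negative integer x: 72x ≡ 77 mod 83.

The inverse of 72 mod 83 is 15 (since 72·15 = 1080 ≡ 1).
So x ≡ 15·77 = 1155 ≡ 76 (mod 83).

76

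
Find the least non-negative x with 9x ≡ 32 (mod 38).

12

The inverse of 9 mod 38 is 17 (since 9·17 = 153 ≡ 1).
So x ≡ 17·32 = 544 ≡ 12 (mod 38).
Check: 9·12 = 108 = 2·38 + 32.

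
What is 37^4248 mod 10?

The units digit of 37^n cycles with period 4: 7, 9, 3, 1, …
4248 mod 4 = 0, so the last digit matches 7^4 = 1.

1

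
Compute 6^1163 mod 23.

Square-and-reduce mod 23: 6^1≡6, 6^2≡13, 6^4≡8, 6^8≡18, 6^16≡2, 6^32≡4, 6^64≡16, 6^128≡3, 6^256≡9, 6^512≡12, 6^1024≡6.
Since 1163 = 1 + 2 + 8 + 128 + 1024 in binary, 6^1163 ≡ 6·13·18·3·6 ≡ 18 (mod 23).

18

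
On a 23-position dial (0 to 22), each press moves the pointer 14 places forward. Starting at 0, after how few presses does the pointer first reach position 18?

14⁻¹ ≡ 5 (mod 23) because 14·5 = 70 = 3·23 + 1.
So x ≡ 5·18 = 90 ≡ 21 (mod 23).

21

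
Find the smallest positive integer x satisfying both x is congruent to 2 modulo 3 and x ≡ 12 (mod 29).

x ≡ 2 (mod 3) gives x ∈ {2, 5, 8, 11, 14, 17, 20, 23, …}.
The first of these with x mod 29 = 12 is 41.

41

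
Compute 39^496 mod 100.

61

By repeated squaring mod 100: 39^1≡39, 39^2≡21, 39^4≡41, 39^8≡81, 39^16≡61, 39^32≡21, 39^64≡41, 39^128≡81, 39^256≡61.
Since 496 = 16 + 32 + 64 + 128 + 256 in binary, 39^496 ≡ 61·21·41·81·61 ≡ 61 (mod 100).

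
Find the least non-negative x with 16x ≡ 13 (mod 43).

25

16⁻¹ ≡ 35 (mod 43) because 16·35 = 560 = 13·43 + 1.
Multiplying both sides by 35: x ≡ 35·13 = 455 ≡ 25 (mod 43).
Check: 16·25 = 400 = 9·43 + 13.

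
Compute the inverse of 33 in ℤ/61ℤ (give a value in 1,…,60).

37

61 = 1·33 + 28
33 = 1·28 + 5
28 = 5·5 + 3
5 = 1·3 + 2
3 = 1·2 + 1
2 = 2·1 + 0
Back-substituting gives 33·37 ≡ 1 (mod 61).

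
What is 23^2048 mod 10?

1

Last digits of 3^n: 3, 9, 7, 1 (period 4).
2048 mod 4 = 0, so the last digit matches 3^4 = 1.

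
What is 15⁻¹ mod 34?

25

34 = 2·15 + 4
15 = 3·4 + 3
4 = 1·3 + 1
3 = 3·1 + 0
Back-substituting gives 15·25 ≡ 1 (mod 34).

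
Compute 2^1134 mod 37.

By repeated squaring mod 37: 2^1≡2, 2^2≡4, 2^4≡16, 2^8≡34, 2^16≡9, 2^32≡7, 2^64≡12, 2^128≡33, 2^256≡16, 2^512≡34, 2^1024≡9.
1134 = 2 + 4 + 8 + 32 + 64 + 1024, so 2^1134 ≡ 4·16·34·7·12·9 ≡ 36 (mod 37).

36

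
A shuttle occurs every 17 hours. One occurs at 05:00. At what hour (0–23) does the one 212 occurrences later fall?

212·17 = 3604.
3604 = 150·24 + 4, so 3604 mod 24 = 4.
(5 + 4) mod 24 = 9.

9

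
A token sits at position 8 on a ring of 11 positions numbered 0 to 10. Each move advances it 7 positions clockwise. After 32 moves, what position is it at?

1

32·7 = 224.
224 mod 11 = 4 (since 20·11 = 220).
(8 + 4) mod 11 = 1.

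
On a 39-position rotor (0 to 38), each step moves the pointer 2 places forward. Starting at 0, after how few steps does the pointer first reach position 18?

9

The inverse of 2 mod 39 is 20 (since 2·20 = 40 ≡ 1).
Multiplying both sides by 20: x ≡ 20·18 = 360 ≡ 9 (mod 39).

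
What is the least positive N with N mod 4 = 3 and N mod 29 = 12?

99

Since 29·1 ≡ 1 (mod 4), take x = 12 + 29·((3−12)·1 mod 4) = 12 + 29·3 = 99.
Check: 99 mod 4 = 3, 99 mod 29 = 12.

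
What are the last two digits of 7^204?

Square-and-reduce mod 100: 7^1≡7, 7^2≡49, 7^4≡1, 7^8≡1, 7^16≡1, 7^32≡1, 7^64≡1, 7^128≡1.
204 = 4 + 8 + 64 + 128, so 7^204 ≡ 1·1·1·1 ≡ 1 (mod 100).

01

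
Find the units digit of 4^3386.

Powers of 4 mod 10 repeat with period 2: 4, 6.
3386 mod 2 = 0, so the last digit matches 4^2 = 6.

6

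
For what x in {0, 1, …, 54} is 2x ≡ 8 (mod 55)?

The inverse of 2 mod 55 is 28 (since 2·28 = 56 ≡ 1).
Multiplying both sides by 28: x ≡ 28·8 = 224 ≡ 4 (mod 55).

4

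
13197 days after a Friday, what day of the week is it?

Dividing 13197 by 7 gives quotient 1885 and remainder 2.
Friday + 2 days → Sunday.

Sunday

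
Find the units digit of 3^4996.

1

The units digit of 3^n cycles with period 4: 3, 9, 7, 1, …
4996 mod 4 = 0, so the last digit matches 3^4 = 1.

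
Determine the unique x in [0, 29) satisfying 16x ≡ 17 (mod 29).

21

The inverse of 16 mod 29 is 20 (since 16·20 = 320 ≡ 1).
Multiplying both sides by 20: x ≡ 20·17 = 340 ≡ 21 (mod 29).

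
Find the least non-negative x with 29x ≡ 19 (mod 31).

29⁻¹ ≡ 15 (mod 31) because 29·15 = 435 = 14·31 + 1.
So x ≡ 15·19 = 285 ≡ 6 (mod 31).
Check: 29·6 = 174 = 5·31 + 19.

6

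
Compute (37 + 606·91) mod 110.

73

606·91 = 55146.
Dividing 55146 by 110 gives quotient 501 and remainder 36.
(37 + 36) mod 110 = 73.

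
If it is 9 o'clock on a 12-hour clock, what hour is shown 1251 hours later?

Dividing 1251 by 12 gives quotient 104 and remainder 3.
9 + 3 → 12 on a 12-hour dial.

12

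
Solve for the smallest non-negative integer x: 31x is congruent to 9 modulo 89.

29

31⁻¹ ≡ 23 (mod 89) because 31·23 = 713 = 8·89 + 1.
Multiplying both sides by 23: x ≡ 23·9 = 207 ≡ 29 (mod 89).
Check: 31·29 = 899 = 10·89 + 9.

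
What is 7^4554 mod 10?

9

The units digit of 7^n cycles with period 4: 7, 9, 3, 1, …
4554 leaves remainder 2 on division by 4, so 7^4554 ends in 9.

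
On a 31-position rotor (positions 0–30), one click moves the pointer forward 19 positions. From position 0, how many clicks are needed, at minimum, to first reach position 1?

19·18 = 342 = 11·31 + 1, so 19⁻¹ ≡ 18 (mod 31).

18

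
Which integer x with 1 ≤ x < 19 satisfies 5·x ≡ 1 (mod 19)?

4

19 = 3·5 + 4
5 = 1·4 + 1
4 = 4·1 + 0
Back-substituting gives 5·4 ≡ 1 (mod 19).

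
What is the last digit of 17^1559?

Powers of 7 mod 10 repeat with period 4: 7, 9, 3, 1.
1559 mod 4 = 3, so the last digit matches 7^3 = 3.

3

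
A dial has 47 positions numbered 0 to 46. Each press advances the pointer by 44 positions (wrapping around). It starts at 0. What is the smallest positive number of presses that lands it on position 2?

The inverse of 44 mod 47 is 31 (since 44·31 = 1364 ≡ 1).
So x ≡ 31·2 = 62 ≡ 15 (mod 47).
Check: 44·15 = 660 = 14·47 + 2.

15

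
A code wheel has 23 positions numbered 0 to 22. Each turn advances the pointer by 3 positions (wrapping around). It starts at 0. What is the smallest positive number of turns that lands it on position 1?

The inverse of 3 mod 23 is 8 (since 3·8 = 24 ≡ 1).
So x ≡ 8·1 = 8 ≡ 8 (mod 23).

8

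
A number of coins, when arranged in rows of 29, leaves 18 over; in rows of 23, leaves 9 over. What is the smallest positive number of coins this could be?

308

x ≡ 9 (mod 23) gives x ∈ {9, 32, 55, 78, 101, 124, 147, 170, …}.
The first of these with x mod 29 = 18 is 308.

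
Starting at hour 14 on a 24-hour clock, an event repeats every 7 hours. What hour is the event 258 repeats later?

258·7 = 1806.
1806 − 75·24 = 6, so 1806 ≡ 6 (mod 24).
(14 + 6) mod 24 = 20.

20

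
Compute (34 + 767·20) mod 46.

10

767·20 = 15340.
Dividing 15340 by 46 gives quotient 333 and remainder 22.
(34 + 22) mod 46 = 10.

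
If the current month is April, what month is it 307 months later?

November

307 = 25·12 + 7, so 307 mod 12 = 7.
April + 7 months → November.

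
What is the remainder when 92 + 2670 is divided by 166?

106

Dividing 2670 by 166 gives quotient 16 and remainder 14.
(92 + 14) mod 166 = 106.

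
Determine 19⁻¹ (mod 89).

75

19·75 = 1425 = 16·89 + 1, so 19⁻¹ ≡ 75 (mod 89).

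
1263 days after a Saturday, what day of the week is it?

Tuesday

1263 − 180·7 = 3, so 1263 ≡ 3 (mod 7).
Saturday + 3 days → Tuesday.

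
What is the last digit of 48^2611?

2

Powers of 8 mod 10 repeat with period 4: 8, 4, 2, 6.
2611 mod 4 = 3, so the last digit matches 8^3 = 2.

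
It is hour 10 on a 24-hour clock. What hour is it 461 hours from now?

15

461 − 19·24 = 5, so 461 ≡ 5 (mod 24).
(10 + 5) mod 24 = 15.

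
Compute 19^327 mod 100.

39

Square-and-reduce mod 100: 19^1≡19, 19^2≡61, 19^4≡21, 19^8≡41, 19^16≡81, 19^32≡61, 19^64≡21, 19^128≡41, 19^256≡81.
Since 327 = 1 + 2 + 4 + 64 + 256 in binary, 19^327 ≡ 19·61·21·21·81 ≡ 39 (mod 100).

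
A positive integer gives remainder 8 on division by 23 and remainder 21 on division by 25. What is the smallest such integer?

146

x ≡ 8 (mod 23) gives x ∈ {8, 31, 54, 77, 100, 123, 146}.
The first of these with x mod 25 = 21 is 146.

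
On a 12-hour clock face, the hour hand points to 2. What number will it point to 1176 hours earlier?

2

1176 mod 12 = 0 (since 98·12 = 1176).
2 − 0 → 2 on a 12-hour dial.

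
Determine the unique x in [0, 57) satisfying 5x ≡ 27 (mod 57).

The inverse of 5 mod 57 is 23 (since 5·23 = 115 ≡ 1).
So x ≡ 23·27 = 621 ≡ 51 (mod 57).

51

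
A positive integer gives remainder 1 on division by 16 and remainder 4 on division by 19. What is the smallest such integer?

x ≡ 1 (mod 16) gives x ∈ {1, 17, 33, 49, 65, 81, 97, 113, …}.
The first of these with x mod 19 = 4 is 289.

289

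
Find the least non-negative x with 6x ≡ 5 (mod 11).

10

The inverse of 6 mod 11 is 2 (since 6·2 = 12 ≡ 1).
Multiplying both sides by 2: x ≡ 2·5 = 10 ≡ 10 (mod 11).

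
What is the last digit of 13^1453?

3

Powers of 3 mod 10 repeat with period 4: 3, 9, 7, 1.
1453 mod 4 = 1, so the last digit matches 3^1 = 3.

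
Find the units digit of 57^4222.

Last digits of 7^n: 7, 9, 3, 1 (period 4).
4222 mod 4 = 2, so the last digit matches 7^2 = 9.

9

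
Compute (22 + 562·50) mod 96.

562·50 = 28100.
28100 mod 96 = 68 (since 292·96 = 28032).
(22 + 68) mod 96 = 90.

90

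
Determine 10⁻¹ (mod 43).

10·13 = 130 = 3·43 + 1, so 10⁻¹ ≡ 13 (mod 43).

13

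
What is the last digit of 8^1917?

8

Last digits of 8^n: 8, 4, 2, 6 (period 4).
1917 mod 4 = 1, so the last digit matches 8^1 = 8.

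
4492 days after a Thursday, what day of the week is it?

4492 = 641·7 + 5, so 4492 mod 7 = 5.
Thursday + 5 days → Tuesday.

Tuesday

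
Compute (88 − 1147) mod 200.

141

1147 = 5·200 + 147, so 1147 mod 200 = 147.
(88 − 147) mod 200 = 141.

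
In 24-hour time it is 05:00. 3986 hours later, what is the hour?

3986 = 166·24 + 2, so 3986 mod 24 = 2.
(5 + 2) mod 24 = 7.

7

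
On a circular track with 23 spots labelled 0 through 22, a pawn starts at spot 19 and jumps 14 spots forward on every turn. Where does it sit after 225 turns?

225·14 = 3150.
3150 mod 23 = 22 (since 136·23 = 3128).
(19 + 22) mod 23 = 18.

18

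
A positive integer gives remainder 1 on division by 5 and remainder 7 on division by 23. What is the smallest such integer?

76

Since 23·2 ≡ 1 (mod 5), take x = 7 + 23·((1−7)·2 mod 5) = 7 + 23·3 = 76.
Check: 76 mod 5 = 1, 76 mod 23 = 7.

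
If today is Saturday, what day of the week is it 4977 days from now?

4977 mod 7 = 0 (since 711·7 = 4977).
Saturday + 0 days → Saturday.

Saturday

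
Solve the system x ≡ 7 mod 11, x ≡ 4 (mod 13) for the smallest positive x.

95

Since 13·6 ≡ 1 (mod 11), take x = 4 + 13·((7−4)·6 mod 11) = 4 + 13·7 = 95.
Check: 95 mod 11 = 7, 95 mod 13 = 4.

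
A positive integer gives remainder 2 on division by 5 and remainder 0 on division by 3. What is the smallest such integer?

12

x ≡ 0 (mod 3) gives x ∈ {0, 3, 6, 9, 12}.
The first of these with x mod 5 = 2 is 12.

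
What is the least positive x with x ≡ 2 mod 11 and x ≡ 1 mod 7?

57

Since 7·8 ≡ 1 (mod 11), take x = 1 + 7·((2−1)·8 mod 11) = 1 + 7·8 = 57.
Check: 57 mod 11 = 2, 57 mod 7 = 1.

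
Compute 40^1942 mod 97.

By repeated squaring mod 97: 40^1≡40, 40^2≡48, 40^4≡73, 40^8≡91, 40^16≡36, 40^32≡35, 40^64≡61, 40^128≡35, 40^256≡61, 40^512≡35, 40^1024≡61.
1942 = 2 + 4 + 16 + 128 + 256 + 512 + 1024, so 40^1942 ≡ 48·73·36·35·61·35·61 ≡ 44 (mod 97).

44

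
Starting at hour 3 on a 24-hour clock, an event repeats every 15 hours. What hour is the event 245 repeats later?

245·15 = 3675.
3675 − 153·24 = 3, so 3675 ≡ 3 (mod 24).
(3 + 3) mod 24 = 6.

6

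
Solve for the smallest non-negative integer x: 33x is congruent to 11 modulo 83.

28

33⁻¹ ≡ 78 (mod 83) because 33·78 = 2574 = 31·83 + 1.
So x ≡ 78·11 = 858 ≡ 28 (mod 83).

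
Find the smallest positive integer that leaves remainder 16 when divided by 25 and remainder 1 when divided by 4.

x ≡ 1 (mod 4) gives x ∈ {1, 5, 9, 13, 17, 21, 25, 29, …}.
The first of these with x mod 25 = 16 is 41.

41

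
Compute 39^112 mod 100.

Square-and-reduce mod 100: 39^1≡39, 39^2≡21, 39^4≡41, 39^8≡81, 39^16≡61, 39^32≡21, 39^64≡41.
112 = 16 + 32 + 64, so 39^112 ≡ 61·21·41 ≡ 21 (mod 100).

21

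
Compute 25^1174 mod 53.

15

Square-and-reduce mod 53: 25^1≡25, 25^2≡42, 25^4≡15, 25^8≡13, 25^16≡10, 25^32≡47, 25^64≡36, 25^128≡24, 25^256≡46, 25^512≡49, 25^1024≡16.
Since 1174 = 2 + 4 + 16 + 128 + 1024 in binary, 25^1174 ≡ 42·15·10·24·16 ≡ 15 (mod 53).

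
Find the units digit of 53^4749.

Powers of 3 mod 10 repeat with period 4: 3, 9, 7, 1.
4749 leaves remainder 1 on division by 4, so 53^4749 ends in 3.

3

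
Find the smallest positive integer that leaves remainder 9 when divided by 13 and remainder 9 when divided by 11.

Since 11·6 ≡ 1 (mod 13), take x = 9 + 11·((9−9)·6 mod 13) = 9 + 11·0 = 9.
Check: 9 mod 13 = 9, 9 mod 11 = 9.

9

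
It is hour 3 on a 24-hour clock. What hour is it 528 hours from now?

3

528 − 22·24 = 0, so 528 ≡ 0 (mod 24).
(3 + 0) mod 24 = 3.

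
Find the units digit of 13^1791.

Powers of 3 mod 10 repeat with period 4: 3, 9, 7, 1.
1791 leaves remainder 3 on division by 4, so 13^1791 ends in 7.

7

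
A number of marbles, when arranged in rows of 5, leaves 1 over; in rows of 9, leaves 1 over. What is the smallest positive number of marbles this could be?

1

Since 9·4 ≡ 1 (mod 5), take x = 1 + 9·((1−1)·4 mod 5) = 1 + 9·0 = 1.
Check: 1 mod 5 = 1, 1 mod 9 = 1.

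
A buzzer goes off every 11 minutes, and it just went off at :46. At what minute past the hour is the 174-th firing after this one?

174·11 = 1914.
1914 mod 60 = 54 (since 31·60 = 1860).
(46 + 54) mod 60 = 40.

40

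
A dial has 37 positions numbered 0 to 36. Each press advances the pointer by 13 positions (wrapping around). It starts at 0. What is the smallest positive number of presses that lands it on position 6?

The inverse of 13 mod 37 is 20 (since 13·20 = 260 ≡ 1).
So x ≡ 20·6 = 120 ≡ 9 (mod 37).

9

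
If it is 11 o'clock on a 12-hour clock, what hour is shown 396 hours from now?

11

396 mod 12 = 0 (since 33·12 = 396).
11 + 0 → 11 on a 12-hour dial.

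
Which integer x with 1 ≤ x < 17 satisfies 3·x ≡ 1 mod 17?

3·6 = 18 = 1·17 + 1, so 3⁻¹ ≡ 6 (mod 17).

6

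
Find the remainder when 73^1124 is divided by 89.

Successive squares of 73 mod 89: 73^1≡73, 73^2≡78, 73^4≡32, 73^8≡45, 73^16≡67, 73^32≡39, 73^64≡8, 73^128≡64, 73^256≡2, 73^512≡4, 73^1024≡16.
Since 1124 = 4 + 32 + 64 + 1024 in binary, 73^1124 ≡ 32·39·8·16 ≡ 78 (mod 89).

78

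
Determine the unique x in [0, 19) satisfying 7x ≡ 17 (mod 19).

7⁻¹ ≡ 11 (mod 19) because 7·11 = 77 = 4·19 + 1.
Multiplying both sides by 11: x ≡ 11·17 = 187 ≡ 16 (mod 19).

16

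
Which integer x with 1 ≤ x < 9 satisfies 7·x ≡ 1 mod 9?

9 = 1·7 + 2
7 = 3·2 + 1
2 = 2·1 + 0
Back-substituting gives 7·4 ≡ 1 (mod 9).

4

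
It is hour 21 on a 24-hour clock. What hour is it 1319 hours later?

20

Dividing 1319 by 24 gives quotient 54 and remainder 23.
(21 + 23) mod 24 = 20.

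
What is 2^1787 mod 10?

8

The units digit of 2^n cycles with period 4: 2, 4, 8, 6, …
1787 mod 4 = 3, so the last digit matches 2^3 = 8.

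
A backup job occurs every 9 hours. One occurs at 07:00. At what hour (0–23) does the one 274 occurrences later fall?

274·9 = 2466.
2466 mod 24 = 18 (since 102·24 = 2448).
(7 + 18) mod 24 = 1.

1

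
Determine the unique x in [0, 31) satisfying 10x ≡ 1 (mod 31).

28

The inverse of 10 mod 31 is 28 (since 10·28 = 280 ≡ 1).
So x ≡ 28·1 = 28 ≡ 28 (mod 31).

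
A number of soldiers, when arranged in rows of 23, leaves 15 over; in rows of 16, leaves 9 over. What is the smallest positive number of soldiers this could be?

153

Since 16·13 ≡ 1 (mod 23), take x = 9 + 16·((15−9)·13 mod 23) = 9 + 16·9 = 153.
Check: 153 mod 23 = 15, 153 mod 16 = 9.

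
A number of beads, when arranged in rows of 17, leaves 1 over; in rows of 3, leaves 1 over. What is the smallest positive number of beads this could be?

x ≡ 1 (mod 3) gives x ∈ {1}.
The first of these with x mod 17 = 1 is 1.

1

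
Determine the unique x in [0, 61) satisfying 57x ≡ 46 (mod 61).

The inverse of 57 mod 61 is 15 (since 57·15 = 855 ≡ 1).
Multiplying both sides by 15: x ≡ 15·46 = 690 ≡ 19 (mod 61).
Check: 57·19 = 1083 = 17·61 + 46.

19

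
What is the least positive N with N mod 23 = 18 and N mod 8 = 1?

Since 8·3 ≡ 1 (mod 23), take x = 1 + 8·((18−1)·3 mod 23) = 1 + 8·5 = 41.
Check: 41 mod 23 = 18, 41 mod 8 = 1.

41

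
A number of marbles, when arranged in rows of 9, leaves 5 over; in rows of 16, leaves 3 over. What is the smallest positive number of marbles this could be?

x ≡ 5 (mod 9) gives x ∈ {5, 14, 23, 32, 41, 50, 59, 68, …}.
The first of these with x mod 16 = 3 is 131.

131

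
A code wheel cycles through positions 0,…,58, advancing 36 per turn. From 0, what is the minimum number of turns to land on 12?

36⁻¹ ≡ 41 (mod 59) because 36·41 = 1476 = 25·59 + 1.
Multiplying both sides by 41: x ≡ 41·12 = 492 ≡ 20 (mod 59).

20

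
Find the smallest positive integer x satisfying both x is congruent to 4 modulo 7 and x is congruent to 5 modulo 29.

179

x ≡ 4 (mod 7) gives x ∈ {4, 11, 18, 25, 32, 39, 46, 53, …}.
The first of these with x mod 29 = 5 is 179.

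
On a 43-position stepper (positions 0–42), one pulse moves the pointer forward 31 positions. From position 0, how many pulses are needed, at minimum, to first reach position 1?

31·25 = 775 = 18·43 + 1, so 31⁻¹ ≡ 25 (mod 43).

25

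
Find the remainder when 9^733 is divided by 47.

By repeated squaring mod 47: 9^1≡9, 9^2≡34, 9^4≡28, 9^8≡32, 9^16≡37, 9^32≡6, 9^64≡36, 9^128≡27, 9^256≡24, 9^512≡12.
733 = 1 + 4 + 8 + 16 + 64 + 128 + 512, so 9^733 ≡ 9·28·32·37·36·27·12 ≡ 2 (mod 47).

2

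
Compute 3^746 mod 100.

29

Square-and-reduce mod 100: 3^1≡3, 3^2≡9, 3^4≡81, 3^8≡61, 3^16≡21, 3^32≡41, 3^64≡81, 3^128≡61, 3^256≡21, 3^512≡41.
Since 746 = 2 + 8 + 32 + 64 + 128 + 512 in binary, 3^746 ≡ 9·61·41·81·61·41 ≡ 29 (mod 100).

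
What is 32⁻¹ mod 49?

32·23 = 736 = 15·49 + 1, so 32⁻¹ ≡ 23 (mod 49).

23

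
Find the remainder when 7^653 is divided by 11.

2

Square-and-reduce mod 11: 7^1≡7, 7^2≡5, 7^4≡3, 7^8≡9, 7^16≡4, 7^32≡5, 7^64≡3, 7^128≡9, 7^256≡4, 7^512≡5.
653 = 1 + 4 + 8 + 128 + 512, so 7^653 ≡ 7·3·9·9·5 ≡ 2 (mod 11).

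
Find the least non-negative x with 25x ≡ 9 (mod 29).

5

25⁻¹ ≡ 7 (mod 29) because 25·7 = 175 = 6·29 + 1.
Multiplying both sides by 7: x ≡ 7·9 = 63 ≡ 5 (mod 29).
Check: 25·5 = 125 = 4·29 + 9.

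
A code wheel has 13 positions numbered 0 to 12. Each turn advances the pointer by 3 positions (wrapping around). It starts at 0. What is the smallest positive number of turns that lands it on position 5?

6

The inverse of 3 mod 13 is 9 (since 3·9 = 27 ≡ 1).
So x ≡ 9·5 = 45 ≡ 6 (mod 13).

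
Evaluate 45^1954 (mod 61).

Successive squares of 45 mod 61: 45^1≡45, 45^2≡12, 45^4≡22, 45^8≡57, 45^16≡16, 45^32≡12, 45^64≡22, 45^128≡57, 45^256≡16, 45^512≡12, 45^1024≡22.
1954 = 2 + 32 + 128 + 256 + 512 + 1024, so 45^1954 ≡ 12·12·57·16·12·22 ≡ 22 (mod 61).

22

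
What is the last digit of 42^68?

6

The units digit of 42^n cycles with period 4: 2, 4, 8, 6, …
68 mod 4 = 0, so the last digit matches 2^4 = 6.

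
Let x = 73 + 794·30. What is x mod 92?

794·30 = 23820.
23820 − 258·92 = 84, so 23820 ≡ 84 (mod 92).
(73 + 84) mod 92 = 65.

65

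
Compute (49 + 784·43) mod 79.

28

784·43 = 33712.
33712 − 426·79 = 58, so 33712 ≡ 58 (mod 79).
(49 + 58) mod 79 = 28.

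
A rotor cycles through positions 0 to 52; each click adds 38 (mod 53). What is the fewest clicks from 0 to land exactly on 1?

7

38·7 = 266 = 5·53 + 1, so 38⁻¹ ≡ 7 (mod 53).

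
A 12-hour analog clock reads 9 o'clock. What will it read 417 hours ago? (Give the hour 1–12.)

417 = 34·12 + 9, so 417 mod 12 = 9.
9 − 9 → 12 on a 12-hour dial.

12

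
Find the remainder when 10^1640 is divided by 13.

9

By repeated squaring mod 13: 10^1≡10, 10^2≡9, 10^4≡3, 10^8≡9, 10^16≡3, 10^32≡9, 10^64≡3, 10^128≡9, 10^256≡3, 10^512≡9, 10^1024≡3.
1640 = 8 + 32 + 64 + 512 + 1024, so 10^1640 ≡ 9·9·3·9·3 ≡ 9 (mod 13).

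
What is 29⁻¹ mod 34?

27

29·27 = 783 = 23·34 + 1, so 29⁻¹ ≡ 27 (mod 34).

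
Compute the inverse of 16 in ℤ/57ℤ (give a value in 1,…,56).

57 = 3·16 + 9
16 = 1·9 + 7
9 = 1·7 + 2
7 = 3·2 + 1
2 = 2·1 + 0
Back-substituting gives 16·25 ≡ 1 (mod 57).

25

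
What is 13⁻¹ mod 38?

38 = 2·13 + 12
13 = 1·12 + 1
12 = 12·1 + 0
Back-substituting gives 13·3 ≡ 1 (mod 38).

3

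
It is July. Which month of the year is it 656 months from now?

March

656 mod 12 = 8 (since 54·12 = 648).
July + 8 months → March.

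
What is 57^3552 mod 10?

Powers of 7 mod 10 repeat with period 4: 7, 9, 3, 1.
3552 leaves remainder 0 on division by 4, so 57^3552 ends in 1.

1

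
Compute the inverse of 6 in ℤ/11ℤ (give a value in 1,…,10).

6·2 = 12 = 1·11 + 1, so 6⁻¹ ≡ 2 (mod 11).

2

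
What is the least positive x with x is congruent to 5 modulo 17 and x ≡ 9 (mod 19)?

294

x ≡ 5 (mod 17) gives x ∈ {5, 22, 39, 56, 73, 90, 107, 124, …}.
The first of these with x mod 19 = 9 is 294.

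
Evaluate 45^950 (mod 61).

Square-and-reduce mod 61: 45^1≡45, 45^2≡12, 45^4≡22, 45^8≡57, 45^16≡16, 45^32≡12, 45^64≡22, 45^128≡57, 45^256≡16, 45^512≡12.
950 = 2 + 4 + 16 + 32 + 128 + 256 + 512, so 45^950 ≡ 12·22·16·12·57·16·12 ≡ 47 (mod 61).

47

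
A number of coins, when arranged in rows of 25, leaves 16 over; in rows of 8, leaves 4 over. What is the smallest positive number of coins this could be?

x ≡ 4 (mod 8) gives x ∈ {4, 12, 20, 28, 36, 44, 52, 60, …}.
The first of these with x mod 25 = 16 is 116.

116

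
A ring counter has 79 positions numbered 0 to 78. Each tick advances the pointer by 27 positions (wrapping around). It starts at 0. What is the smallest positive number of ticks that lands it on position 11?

27⁻¹ ≡ 41 (mod 79) because 27·41 = 1107 = 14·79 + 1.
So x ≡ 41·11 = 451 ≡ 56 (mod 79).
Check: 27·56 = 1512 = 19·79 + 11.

56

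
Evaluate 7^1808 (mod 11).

9

Square-and-reduce mod 11: 7^1≡7, 7^2≡5, 7^4≡3, 7^8≡9, 7^16≡4, 7^32≡5, 7^64≡3, 7^128≡9, 7^256≡4, 7^512≡5, 7^1024≡3.
Since 1808 = 16 + 256 + 512 + 1024 in binary, 7^1808 ≡ 4·4·5·3 ≡ 9 (mod 11).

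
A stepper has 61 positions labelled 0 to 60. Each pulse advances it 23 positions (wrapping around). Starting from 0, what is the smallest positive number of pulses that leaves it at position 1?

8

23·8 = 184 = 3·61 + 1, so 23⁻¹ ≡ 8 (mod 61).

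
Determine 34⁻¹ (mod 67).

2

67 = 1·34 + 33
34 = 1·33 + 1
33 = 33·1 + 0
Back-substituting gives 34·2 ≡ 1 (mod 67).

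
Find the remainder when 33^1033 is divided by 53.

Successive squares of 33 mod 53: 33^1≡33, 33^2≡29, 33^4≡46, 33^8≡49, 33^16≡16, 33^32≡44, 33^64≡28, 33^128≡42, 33^256≡15, 33^512≡13, 33^1024≡10.
Since 1033 = 1 + 8 + 1024 in binary, 33^1033 ≡ 33·49·10 ≡ 5 (mod 53).

5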